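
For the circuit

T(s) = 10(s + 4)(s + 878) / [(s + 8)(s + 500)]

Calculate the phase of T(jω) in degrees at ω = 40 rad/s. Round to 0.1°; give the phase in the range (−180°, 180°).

At s = jω = j40:
zero (s+4): 4 + j40 → |·| = √(4²+40²) = √1616 ≈ 40.2, ∠ = arctan(40/4) ≈ 84.29°
zero (s+878): 878 + j40 → |·| = √(878²+40²) = √772484 ≈ 878.91, ∠ = arctan(40/878) ≈ 2.61°
pole (s+8): 8 + j40 → |·| = √(8²+40²) = √1664 ≈ 40.792, ∠ = arctan(40/8) ≈ 78.69°
pole (s+500): 500 + j40 → |·| = √(500²+40²) = √251600 ≈ 501.6, ∠ = arctan(40/500) ≈ 4.57°
∠T = 86.90° − 83.26° = 3.64°

3.6°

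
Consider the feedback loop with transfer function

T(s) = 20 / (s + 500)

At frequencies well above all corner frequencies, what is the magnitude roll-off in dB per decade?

Each pole contributes −20 dB/decade at high frequency; each zero contributes +20 dB/decade.
Net: 0 zero(s) − 1 pole(s) → -20 dB/decade.

-20 dB/decade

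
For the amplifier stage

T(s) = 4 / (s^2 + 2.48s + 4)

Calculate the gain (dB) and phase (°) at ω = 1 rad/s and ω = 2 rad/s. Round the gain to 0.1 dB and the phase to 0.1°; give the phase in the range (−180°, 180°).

At s = jω = j1:
quadratic: (j1)² + 2.48·j1 + 4 = 3 + j2.48 → |·| ≈ 3.8924, ∠ ≈ 39.58°
|T| = 4 / 3.8924 ≈ 1.0276
Gain = 20 log₁₀(1.0276) ≈ 0.24 dB
∠T = 0.00° − 39.58° = -39.58°

At s = jω = j2:
quadratic: (j2)² + 2.48·j2 + 4 = 0 + j4.96 → |·| ≈ 4.96, ∠ ≈ 90.00°
|T| = 4 / 4.96 ≈ 0.80645
Gain = 20 log₁₀(0.80645) ≈ -1.87 dB
∠T = 0.00° − 90.00° = -90.00°

ω = 1: 0.2 dB, -39.6°; ω = 2: -1.9 dB, -90.0°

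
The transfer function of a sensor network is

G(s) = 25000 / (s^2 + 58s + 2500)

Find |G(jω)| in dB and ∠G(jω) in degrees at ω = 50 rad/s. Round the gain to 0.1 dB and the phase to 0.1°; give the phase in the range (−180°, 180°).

18.7 dB, -90.0°

At s = jω = j50:
quadratic: (j50)² + 58·j50 + 2500 = 0 + j2900 → |·| ≈ 2900, ∠ ≈ 90.00°
|G| = 25000 / 2900 ≈ 8.6207
Gain = 20 log₁₀(8.6207) ≈ 18.71 dB
∠G = 0.00° − 90.00° = -90.00°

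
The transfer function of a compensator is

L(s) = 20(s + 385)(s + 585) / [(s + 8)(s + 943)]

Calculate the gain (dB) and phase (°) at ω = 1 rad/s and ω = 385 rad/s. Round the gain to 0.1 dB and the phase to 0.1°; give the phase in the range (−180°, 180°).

ω = 1: 55.5 dB, -6.9°; ω = 385: 25.8 dB, -32.7°

At s = jω = j1:
zero (s+385): 385 + j1 → |·| = √(385²+1²) = √148226 ≈ 385, ∠ = arctan(1/385) ≈ 0.15°
zero (s+585): 585 + j1 → |·| = √(585²+1²) = √342226 ≈ 585, ∠ = arctan(1/585) ≈ 0.10°
pole (s+8): 8 + j1 → |·| = √(8²+1²) = √65 ≈ 8.0623, ∠ = arctan(1/8) ≈ 7.13°
pole (s+943): 943 + j1 → |·| = √(943²+1²) = √889250 ≈ 943, ∠ = arctan(1/943) ≈ 0.06°
|L| = 20 · 2.2522e+05 / 7602.7 ≈ 592.47
Gain = 20 log₁₀(592.47) ≈ 55.45 dB
∠L = 0.25° − 7.19° = -6.94°

At s = jω = j385:
zero (s+385): 385 + j385 → |·| = √(385²+385²) = √296450 ≈ 544.47, ∠ = arctan(385/385) ≈ 45.00°
zero (s+585): 585 + j385 → |·| = √(585²+385²) = √490450 ≈ 700.32, ∠ = arctan(385/585) ≈ 33.35°
pole (s+8): 8 + j385 → |·| = √(8²+385²) = √148289 ≈ 385.08, ∠ = arctan(385/8) ≈ 88.81°
pole (s+943): 943 + j385 → |·| = √(943²+385²) = √1037474 ≈ 1018.6, ∠ = arctan(385/943) ≈ 22.21°
|L| = 20 · 3.813e+05 / 3.9224e+05 ≈ 19.442
Gain = 20 log₁₀(19.442) ≈ 25.77 dB
∠L = 78.35° − 111.02° = -32.67°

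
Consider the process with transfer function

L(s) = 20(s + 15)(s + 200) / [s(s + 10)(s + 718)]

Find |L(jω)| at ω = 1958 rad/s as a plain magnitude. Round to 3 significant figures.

0.00964

At s = jω = j1958:
zero (s+15): 15 + j1958 → |·| = √(15²+1958²) = √3833989 ≈ 1958.1, ∠ = arctan(1958/15) ≈ 89.56°
zero (s+200): 200 + j1958 → |·| = √(200²+1958²) = √3873764 ≈ 1968.2, ∠ = arctan(1958/200) ≈ 84.17°
pole (s+10): 10 + j1958 → |·| = √(10²+1958²) = √3833864 ≈ 1958, ∠ = arctan(1958/10) ≈ 89.71°
pole (s+718): 718 + j1958 → |·| = √(718²+1958²) = √4349288 ≈ 2085.5, ∠ = arctan(1958/718) ≈ 69.86°
pole at origin: |s| = 1958, ∠ = 90.00° (in denominator)
|L| = 20 · 3.8539e+06 / 7.9953e+09 ≈ 0.0096404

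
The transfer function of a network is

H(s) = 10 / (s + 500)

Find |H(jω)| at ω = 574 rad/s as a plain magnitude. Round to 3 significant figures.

Substitute s = j574:
Numerator: 10 = 10 + j0
Denominator: (j574) + 500 = 500 + j574
|N| = √(10² + 0²) ≈ 10, ∠N ≈ 0.00°
|D| = √(500² + 574²) ≈ 761.23, ∠D ≈ 48.94°
|H| = 10 / 761.23 ≈ 0.013137

0.0131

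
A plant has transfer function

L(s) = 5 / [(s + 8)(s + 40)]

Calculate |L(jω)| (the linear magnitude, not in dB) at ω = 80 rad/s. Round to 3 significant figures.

0.000695

At s = jω = j80:
pole (s+8): 8 + j80 → |·| = √(8²+80²) = √6464 ≈ 80.399, ∠ = arctan(80/8) ≈ 84.29°
pole (s+40): 40 + j80 → |·| = √(40²+80²) = √8000 ≈ 89.443, ∠ = arctan(80/40) ≈ 63.43°
|L| = 5 / 7191.1 ≈ 0.0006953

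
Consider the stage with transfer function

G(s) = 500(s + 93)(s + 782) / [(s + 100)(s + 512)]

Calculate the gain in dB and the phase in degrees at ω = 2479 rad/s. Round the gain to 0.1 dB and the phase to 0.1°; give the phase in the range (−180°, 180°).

At s = jω = j2479:
zero (s+93): 93 + j2479 → |·| = √(93²+2479²) = √6154090 ≈ 2480.7, ∠ = arctan(2479/93) ≈ 87.85°
zero (s+782): 782 + j2479 → |·| = √(782²+2479²) = √6756965 ≈ 2599.4, ∠ = arctan(2479/782) ≈ 72.49°
pole (s+100): 100 + j2479 → |·| = √(100²+2479²) = √6155441 ≈ 2481, ∠ = arctan(2479/100) ≈ 87.69°
pole (s+512): 512 + j2479 → |·| = √(512²+2479²) = √6407585 ≈ 2531.3, ∠ = arctan(2479/512) ≈ 78.33°
|G| = 500 · 6.4483e+06 / 6.2802e+06 ≈ 513.38
Gain = 20 log₁₀(513.38) ≈ 54.21 dB
∠G = 160.34° − 166.02° = -5.68°

54.2 dB, -5.7°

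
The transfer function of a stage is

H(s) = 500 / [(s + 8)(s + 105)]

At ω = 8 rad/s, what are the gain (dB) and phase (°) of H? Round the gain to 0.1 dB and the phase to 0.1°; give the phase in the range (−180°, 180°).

At s = jω = j8:
pole (s+8): 8 + j8 → |·| = √(8²+8²) = √128 ≈ 11.314, ∠ = arctan(8/8) ≈ 45.00°
pole (s+105): 105 + j8 → |·| = √(105²+8²) = √11089 ≈ 105.3, ∠ = arctan(8/105) ≈ 4.36°
|H| = 500 / 1191.4 ≈ 0.41967
Gain = 20 log₁₀(0.41967) ≈ -7.54 dB
∠H = 0.00° − 49.36° = -49.36°

-7.5 dB, -49.4°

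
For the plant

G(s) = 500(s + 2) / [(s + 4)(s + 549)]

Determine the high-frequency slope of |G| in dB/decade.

-20 dB/decade

Each pole contributes −20 dB/decade at high frequency; each zero contributes +20 dB/decade.
Net: 1 zero(s) − 2 pole(s) → -20 dB/decade.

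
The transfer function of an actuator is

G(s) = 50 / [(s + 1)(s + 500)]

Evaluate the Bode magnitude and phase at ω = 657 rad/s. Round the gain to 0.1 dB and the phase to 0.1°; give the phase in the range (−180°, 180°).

At s = jω = j657:
pole (s+1): 1 + j657 → |·| = √(1²+657²) = √431650 ≈ 657, ∠ = arctan(657/1) ≈ 89.91°
pole (s+500): 500 + j657 → |·| = √(500²+657²) = √681649 ≈ 825.62, ∠ = arctan(657/500) ≈ 52.73°
|G| = 50 / 5.4243e+05 ≈ 9.2178e-05
Gain = 20 log₁₀(9.2178e-05) ≈ -80.71 dB
∠G = 0.00° − 142.64° = -142.64°

-80.7 dB, -142.6°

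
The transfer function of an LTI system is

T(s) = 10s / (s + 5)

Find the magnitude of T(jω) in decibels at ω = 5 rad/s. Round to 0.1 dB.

At s = jω = j5:
zero at origin: s = j5 → |·| = 5, ∠ = 90.00°
pole (s+5): 5 + j5 → |·| = √(5²+5²) = √50 ≈ 7.0711, ∠ = arctan(5/5) ≈ 45.00°
|T| = 10 · 5 / 7.0711 ≈ 7.071
Gain = 20 log₁₀(7.071) ≈ 16.99 dB

17.0 dB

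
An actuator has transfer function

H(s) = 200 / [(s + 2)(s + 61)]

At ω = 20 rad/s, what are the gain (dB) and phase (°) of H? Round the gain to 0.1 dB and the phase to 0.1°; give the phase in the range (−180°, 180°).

-16.2 dB, -102.4°

At s = jω = j20:
pole (s+2): 2 + j20 → |·| = √(2²+20²) = √404 ≈ 20.1, ∠ = arctan(20/2) ≈ 84.29°
pole (s+61): 61 + j20 → |·| = √(61²+20²) = √4121 ≈ 64.195, ∠ = arctan(20/61) ≈ 18.15°
|H| = 200 / 1290.3 ≈ 0.155
Gain = 20 log₁₀(0.155) ≈ -16.19 dB
∠H = 0.00° − 102.44° = -102.44°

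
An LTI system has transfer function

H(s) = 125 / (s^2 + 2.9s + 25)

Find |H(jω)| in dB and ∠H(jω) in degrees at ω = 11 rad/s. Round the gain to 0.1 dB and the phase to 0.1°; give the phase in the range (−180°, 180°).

1.8 dB, -161.6°

At s = jω = j11:
quadratic: (j11)² + 2.9·j11 + 25 = -96 + j31.9 → |·| ≈ 101.16, ∠ ≈ 161.62°
|H| = 125 / 101.16 ≈ 1.2357
Gain = 20 log₁₀(1.2357) ≈ 1.84 dB
∠H = 0.00° − 161.62° = -161.62°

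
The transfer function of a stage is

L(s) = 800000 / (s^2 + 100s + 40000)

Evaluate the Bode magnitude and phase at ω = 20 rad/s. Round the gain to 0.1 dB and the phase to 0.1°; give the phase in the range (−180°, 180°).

26.1 dB, -2.9°

At s = jω = j20:
quadratic: (j20)² + 100·j20 + 40000 = 39600 + j2000 → |·| ≈ 39650, ∠ ≈ 2.89°
|L| = 800000 / 39650 ≈ 20.177
Gain = 20 log₁₀(20.177) ≈ 26.10 dB
∠L = 0.00° − 2.89° = -2.89°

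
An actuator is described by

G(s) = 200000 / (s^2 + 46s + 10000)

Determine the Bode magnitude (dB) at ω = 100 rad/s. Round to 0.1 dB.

At s = jω = j100:
quadratic: (j100)² + 46·j100 + 10000 = 0 + j4600 → |·| ≈ 4600, ∠ ≈ 90.00°
|G| = 200000 / 4600 ≈ 43.478
Gain = 20 log₁₀(43.478) ≈ 32.77 dB

32.8 dB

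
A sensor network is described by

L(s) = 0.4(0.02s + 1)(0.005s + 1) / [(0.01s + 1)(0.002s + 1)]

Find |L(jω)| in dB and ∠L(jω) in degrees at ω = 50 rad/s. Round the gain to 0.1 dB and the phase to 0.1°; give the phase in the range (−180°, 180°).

-5.7 dB, 26.8°

At ω = 50 rad/s:
zero (1 + j50·0.02) = 1 + j1 → |·| ≈ 1.4142, ∠ ≈ 45.00°
zero (1 + j50·0.005) = 1 + j0.25 → |·| ≈ 1.0308, ∠ ≈ 14.04°
pole (1 + j50·0.01) = 1 + j0.5 → |·| ≈ 1.118, ∠ ≈ 26.57°
pole (1 + j50·0.002) = 1 + j0.1 → |·| ≈ 1.005, ∠ ≈ 5.71°
|L| = 0.4 · 1.4142 · 1.0308 / (1.118 · 1.005) ≈ 0.51896
Gain = 20 log₁₀(0.51896) ≈ -5.70 dB
∠L = (45.00° + 14.04°) − (26.57° + 5.71°) = 26.76°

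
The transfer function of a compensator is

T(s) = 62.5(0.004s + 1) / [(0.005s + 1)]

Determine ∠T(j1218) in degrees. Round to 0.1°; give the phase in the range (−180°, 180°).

At ω = 1218 rad/s:
zero (1 + j1218·0.004) = 1 + j4.872 → |·| ≈ 4.9736, ∠ ≈ 78.40°
pole (1 + j1218·0.005) = 1 + j6.09 → |·| ≈ 6.1716, ∠ ≈ 80.68°
∠T = (78.40°) − (80.68°) = -2.28°

-2.3°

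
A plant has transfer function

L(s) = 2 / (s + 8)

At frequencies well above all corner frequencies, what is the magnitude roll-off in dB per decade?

Each pole contributes −20 dB/decade at high frequency; each zero contributes +20 dB/decade.
Net: 0 zero(s) − 1 pole(s) → -20 dB/decade.

-20 dB/decade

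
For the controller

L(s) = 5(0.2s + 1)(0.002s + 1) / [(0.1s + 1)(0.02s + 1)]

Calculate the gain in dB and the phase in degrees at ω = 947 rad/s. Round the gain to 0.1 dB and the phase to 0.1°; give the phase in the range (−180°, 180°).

1.1 dB, -24.5°

At ω = 947 rad/s:
zero (1 + j947·0.2) = 1 + j189.4 → |·| ≈ 189.4, ∠ ≈ 89.70°
zero (1 + j947·0.002) = 1 + j1.894 → |·| ≈ 2.1418, ∠ ≈ 62.17°
pole (1 + j947·0.1) = 1 + j94.7 → |·| ≈ 94.705, ∠ ≈ 89.39°
pole (1 + j947·0.02) = 1 + j18.94 → |·| ≈ 18.966, ∠ ≈ 86.98°
|L| = 5 · 189.4 · 2.1418 / (94.705 · 18.966) ≈ 1.1292
Gain = 20 log₁₀(1.1292) ≈ 1.06 dB
∠L = (89.70° + 62.17°) − (89.39° + 86.98°) = -24.50°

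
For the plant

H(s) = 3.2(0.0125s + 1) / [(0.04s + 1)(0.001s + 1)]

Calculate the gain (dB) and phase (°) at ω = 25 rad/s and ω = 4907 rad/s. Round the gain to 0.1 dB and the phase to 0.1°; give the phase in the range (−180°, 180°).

At ω = 25 rad/s:
zero (1 + j25·0.0125) = 1 + j0.3125 → |·| ≈ 1.0477, ∠ ≈ 17.35°
pole (1 + j25·0.04) = 1 + j1 → |·| ≈ 1.4142, ∠ ≈ 45.00°
pole (1 + j25·0.001) = 1 + j0.025 → |·| ≈ 1.0003, ∠ ≈ 1.43°
|H| = 3.2 · 1.0477 / (1.4142 · 1.0003) ≈ 2.37
Gain = 20 log₁₀(2.37) ≈ 7.49 dB
∠H = (17.35°) − (45.00° + 1.43°) = -29.08°

At ω = 4907 rad/s:
zero (1 + j4907·0.0125) = 1 + j61.3375 → |·| ≈ 61.346, ∠ ≈ 89.07°
pole (1 + j4907·0.04) = 1 + j196.28 → |·| ≈ 196.28, ∠ ≈ 89.71°
pole (1 + j4907·0.001) = 1 + j4.907 → |·| ≈ 5.0079, ∠ ≈ 78.48°
|H| = 3.2 · 61.346 / (196.28 · 5.0079) ≈ 0.19971
Gain = 20 log₁₀(0.19971) ≈ -13.99 dB
∠H = (89.07°) − (89.71° + 78.48°) = -79.12°

ω = 25: 7.5 dB, -29.1°; ω = 4907: -14.0 dB, -79.1°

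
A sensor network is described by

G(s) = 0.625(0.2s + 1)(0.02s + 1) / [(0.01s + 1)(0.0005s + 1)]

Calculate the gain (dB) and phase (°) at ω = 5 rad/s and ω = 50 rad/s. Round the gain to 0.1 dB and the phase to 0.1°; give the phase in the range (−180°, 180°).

At ω = 5 rad/s:
zero (1 + j5·0.2) = 1 + j1 → |·| ≈ 1.4142, ∠ ≈ 45.00°
zero (1 + j5·0.02) = 1 + j0.1 → |·| ≈ 1.005, ∠ ≈ 5.71°
pole (1 + j5·0.01) = 1 + j0.05 → |·| ≈ 1.0012, ∠ ≈ 2.86°
pole (1 + j5·0.0005) = 1 + j0.0025 → |·| ≈ 1, ∠ ≈ 0.14°
|G| = 0.625 · 1.4142 · 1.005 / (1.0012 · 1) ≈ 0.88723
Gain = 20 log₁₀(0.88723) ≈ -1.04 dB
∠G = (45.00° + 5.71°) − (2.86° + 0.14°) = 47.71°

At ω = 50 rad/s:
zero (1 + j50·0.2) = 1 + j10 → |·| ≈ 10.05, ∠ ≈ 84.29°
zero (1 + j50·0.02) = 1 + j1 → |·| ≈ 1.4142, ∠ ≈ 45.00°
pole (1 + j50·0.01) = 1 + j0.5 → |·| ≈ 1.118, ∠ ≈ 26.57°
pole (1 + j50·0.0005) = 1 + j0.025 → |·| ≈ 1.0003, ∠ ≈ 1.43°
|G| = 0.625 · 10.05 · 1.4142 / (1.118 · 1.0003) ≈ 7.943
Gain = 20 log₁₀(7.943) ≈ 18.00 dB
∠G = (84.29° + 45.00°) − (26.57° + 1.43°) = 101.29°

ω = 5: -1.0 dB, 47.7°; ω = 50: 18.0 dB, 101.3°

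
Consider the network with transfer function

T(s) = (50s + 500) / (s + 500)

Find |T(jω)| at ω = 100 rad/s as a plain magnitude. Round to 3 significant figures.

Substitute s = j100:
Numerator: 50(j100) + 500 = 500 + j5000
Denominator: (j100) + 500 = 500 + j100
|N| = √(500² + 5000²) ≈ 5024.9, ∠N ≈ 84.29°
|D| = √(500² + 100²) ≈ 509.9, ∠D ≈ 11.31°
|T| = 5024.9 / 509.9 ≈ 9.8547

9.85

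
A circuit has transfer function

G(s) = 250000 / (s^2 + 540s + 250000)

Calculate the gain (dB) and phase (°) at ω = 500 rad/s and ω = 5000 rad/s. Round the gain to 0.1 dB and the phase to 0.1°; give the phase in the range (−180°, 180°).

ω = 500: -0.7 dB, -90.0°; ω = 5000: -40.0 dB, -173.8°

At s = jω = j500:
quadratic: (j500)² + 540·j500 + 250000 = 0 + j270000 → |·| ≈ 2.7e+05, ∠ ≈ 90.00°
|G| = 250000 / 2.7e+05 ≈ 0.92593
Gain = 20 log₁₀(0.92593) ≈ -0.67 dB
∠G = 0.00° − 90.00° = -90.00°

At s = jω = j5000:
quadratic: (j5000)² + 540·j5000 + 250000 = -24750000 + j2700000 → |·| ≈ 2.4897e+07, ∠ ≈ 173.77°
|G| = 250000 / 2.4897e+07 ≈ 0.010041
Gain = 20 log₁₀(0.010041) ≈ -39.96 dB
∠G = 0.00° − 173.77° = -173.77°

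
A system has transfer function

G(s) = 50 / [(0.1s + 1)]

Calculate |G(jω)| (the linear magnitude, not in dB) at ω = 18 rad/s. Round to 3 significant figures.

At ω = 18 rad/s:
pole (1 + j18·0.1) = 1 + j1.8 → |·| ≈ 2.0591, ∠ ≈ 60.95°
|G| = 50 · 1 / (2.0591) ≈ 24.282

24.3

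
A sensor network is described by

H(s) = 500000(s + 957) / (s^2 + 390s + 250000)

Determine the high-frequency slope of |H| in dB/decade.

-20 dB/decade

Each pole contributes −20 dB/decade at high frequency; each zero contributes +20 dB/decade.
Net: 1 zero(s) − 2 pole(s) → -20 dB/decade.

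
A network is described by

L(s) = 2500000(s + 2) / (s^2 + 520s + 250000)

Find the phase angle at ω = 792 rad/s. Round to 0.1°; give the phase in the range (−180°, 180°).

At s = jω = j792:
zero (s+2): 2 + j792 → |·| = √(2²+792²) = √627268 ≈ 792, ∠ = arctan(792/2) ≈ 89.86°
quadratic: (j792)² + 520·j792 + 250000 = -377264 + j411840 → |·| ≈ 5.5852e+05, ∠ ≈ 132.49°
∠L = 89.86° − 132.49° = -42.63°

-42.6°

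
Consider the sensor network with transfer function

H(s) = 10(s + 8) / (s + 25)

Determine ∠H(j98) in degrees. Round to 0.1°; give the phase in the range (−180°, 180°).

9.6°

At s = jω = j98:
zero (s+8): 8 + j98 → |·| = √(8²+98²) = √9668 ≈ 98.326, ∠ = arctan(98/8) ≈ 85.33°
pole (s+25): 25 + j98 → |·| = √(25²+98²) = √10229 ≈ 101.14, ∠ = arctan(98/25) ≈ 75.69°
∠H = 85.33° − 75.69° = 9.64°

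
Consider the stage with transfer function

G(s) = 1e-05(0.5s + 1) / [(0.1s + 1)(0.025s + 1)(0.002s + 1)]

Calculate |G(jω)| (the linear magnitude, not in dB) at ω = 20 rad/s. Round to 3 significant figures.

4.02e-05

At ω = 20 rad/s:
zero (1 + j20·0.5) = 1 + j10 → |·| ≈ 10.05, ∠ ≈ 84.29°
pole (1 + j20·0.1) = 1 + j2 → |·| ≈ 2.2361, ∠ ≈ 63.43°
pole (1 + j20·0.025) = 1 + j0.5 → |·| ≈ 1.118, ∠ ≈ 26.57°
pole (1 + j20·0.002) = 1 + j0.04 → |·| ≈ 1.0008, ∠ ≈ 2.29°
|G| = 1e-05 · 10.05 / (2.2361 · 1.118 · 1.0008) ≈ 4.0169e-05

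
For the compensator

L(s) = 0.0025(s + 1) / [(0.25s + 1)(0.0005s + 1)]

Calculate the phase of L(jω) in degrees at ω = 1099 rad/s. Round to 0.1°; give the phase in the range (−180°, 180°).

-28.6°

At ω = 1099 rad/s:
zero (1 + j1099·1) = 1 + j1099 → |·| ≈ 1099, ∠ ≈ 89.95°
pole (1 + j1099·0.25) = 1 + j274.75 → |·| ≈ 274.75, ∠ ≈ 89.79°
pole (1 + j1099·0.0005) = 1 + j0.5495 → |·| ≈ 1.141, ∠ ≈ 28.79°
∠L = (89.95°) − (89.79° + 28.79°) = -28.63°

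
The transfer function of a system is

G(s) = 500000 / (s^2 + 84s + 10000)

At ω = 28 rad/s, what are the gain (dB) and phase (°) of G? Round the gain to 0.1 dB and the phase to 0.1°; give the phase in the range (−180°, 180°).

34.4 dB, -14.3°

At s = jω = j28:
quadratic: (j28)² + 84·j28 + 10000 = 9216 + j2352 → |·| ≈ 9511.4, ∠ ≈ 14.32°
|G| = 500000 / 9511.4 ≈ 52.568
Gain = 20 log₁₀(52.568) ≈ 34.41 dB
∠G = 0.00° − 14.32° = -14.32°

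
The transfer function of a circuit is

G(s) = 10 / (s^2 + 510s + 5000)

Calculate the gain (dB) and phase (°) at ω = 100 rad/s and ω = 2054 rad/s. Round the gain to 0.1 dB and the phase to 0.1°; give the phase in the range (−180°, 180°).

ω = 100: -74.2 dB, -95.6°; ω = 2054: -112.8 dB, -166.0°

Substitute s = j100:
Numerator: 10 = 10 + j0
Denominator: (j100)^2 + 510(j100) + 5000 = -5000 + j51000
|N| = √(10² + 0²) ≈ 10, ∠N ≈ 0.00°
|D| = √(5000² + 51000²) ≈ 51245, ∠D ≈ 95.60°
|G| = 10 / 51245 ≈ 0.00019514
Gain = 20 log₁₀(0.00019514) ≈ -74.19 dB
∠G = 0.00° − 95.60° = -95.60°

Substitute s = j2054:
Numerator: 10 = 10 + j0
Denominator: (j2054)^2 + 510(j2054) + 5000 = -4213916 + j1047540
|N| = √(10² + 0²) ≈ 10, ∠N ≈ 0.00°
|D| = √(4213916² + 1047540²) ≈ 4.3422e+06, ∠D ≈ 166.04°
|G| = 10 / 4.3422e+06 ≈ 2.303e-06
Gain = 20 log₁₀(2.303e-06) ≈ -112.75 dB
∠G = 0.00° − 166.04° = -166.04°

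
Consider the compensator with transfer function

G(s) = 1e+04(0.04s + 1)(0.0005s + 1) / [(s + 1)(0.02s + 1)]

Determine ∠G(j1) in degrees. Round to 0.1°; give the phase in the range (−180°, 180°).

At ω = 1 rad/s:
zero (1 + j1·0.04) = 1 + j0.04 → |·| ≈ 1.0008, ∠ ≈ 2.29°
zero (1 + j1·0.0005) = 1 + j0.0005 → |·| ≈ 1, ∠ ≈ 0.03°
pole (1 + j1·1) = 1 + j1 → |·| ≈ 1.4142, ∠ ≈ 45.00°
pole (1 + j1·0.02) = 1 + j0.02 → |·| ≈ 1.0002, ∠ ≈ 1.15°
∠G = (2.29° + 0.03°) − (45.00° + 1.15°) = -43.83°

-43.8°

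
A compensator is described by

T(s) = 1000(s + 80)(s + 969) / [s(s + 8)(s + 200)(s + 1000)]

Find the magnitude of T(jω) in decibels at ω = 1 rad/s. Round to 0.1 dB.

At s = jω = j1:
zero (s+80): 80 + j1 → |·| = √(80²+1²) = √6401 ≈ 80.006, ∠ = arctan(1/80) ≈ 0.72°
zero (s+969): 969 + j1 → |·| = √(969²+1²) = √938962 ≈ 969, ∠ = arctan(1/969) ≈ 0.06°
pole (s+8): 8 + j1 → |·| = √(8²+1²) = √65 ≈ 8.0623, ∠ = arctan(1/8) ≈ 7.13°
pole (s+200): 200 + j1 → |·| = √(200²+1²) = √40001 ≈ 200, ∠ = arctan(1/200) ≈ 0.29°
pole (s+1000): 1000 + j1 → |·| = √(1000²+1²) = √1000001 ≈ 1000, ∠ = arctan(1/1000) ≈ 0.06°
pole at origin: |s| = 1, ∠ = 90.00° (in denominator)
|T| = 1000 · 77526 / 1.6125e+06 ≈ 48.078
Gain = 20 log₁₀(48.078) ≈ 33.64 dB

33.6 dB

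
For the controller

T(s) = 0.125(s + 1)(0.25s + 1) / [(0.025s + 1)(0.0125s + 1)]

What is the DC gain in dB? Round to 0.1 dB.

T(0) = 0.125 · 1 / 1 = 0.125
20 log₁₀(0.125) ≈ -18.06 dB

-18.1 dB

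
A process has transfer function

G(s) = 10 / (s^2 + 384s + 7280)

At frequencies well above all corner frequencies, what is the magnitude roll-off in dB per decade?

-40 dB/decade

Each pole contributes −20 dB/decade at high frequency; each zero contributes +20 dB/decade.
Net: 0 zero(s) − 2 pole(s) → -40 dB/decade.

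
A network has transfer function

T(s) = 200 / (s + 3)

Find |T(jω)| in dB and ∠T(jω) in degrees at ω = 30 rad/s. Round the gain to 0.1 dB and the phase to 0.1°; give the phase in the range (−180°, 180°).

At s = jω = j30:
pole (s+3): 3 + j30 → |·| = √(3²+30²) = √909 ≈ 30.15, ∠ = arctan(30/3) ≈ 84.29°
|T| = 200 / 30.15 ≈ 6.6335
Gain = 20 log₁₀(6.6335) ≈ 16.43 dB
∠T = 0.00° − 84.29° = -84.29°

16.4 dB, -84.3°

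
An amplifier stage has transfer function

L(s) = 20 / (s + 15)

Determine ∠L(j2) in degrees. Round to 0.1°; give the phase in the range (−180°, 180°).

Substitute s = j2:
Numerator: 20 = 20 + j0
Denominator: (j2) + 15 = 15 + j2
|N| = √(20² + 0²) ≈ 20, ∠N ≈ 0.00°
|D| = √(15² + 2²) ≈ 15.133, ∠D ≈ 7.59°
∠L = 0.00° − 7.59° = -7.59°

-7.6°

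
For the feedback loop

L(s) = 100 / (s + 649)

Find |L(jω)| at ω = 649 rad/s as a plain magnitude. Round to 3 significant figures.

0.109

Substitute s = j649:
Numerator: 100 = 100 + j0
Denominator: (j649) + 649 = 649 + j649
|N| = √(100² + 0²) ≈ 100, ∠N ≈ 0.00°
|D| = √(649² + 649²) ≈ 917.82, ∠D ≈ 45.00°
|L| = 100 / 917.82 ≈ 0.10895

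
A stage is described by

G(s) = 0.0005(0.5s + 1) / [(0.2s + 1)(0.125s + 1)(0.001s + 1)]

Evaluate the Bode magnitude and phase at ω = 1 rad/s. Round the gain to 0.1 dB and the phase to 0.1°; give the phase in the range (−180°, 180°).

-65.3 dB, 8.1°

At ω = 1 rad/s:
zero (1 + j1·0.5) = 1 + j0.5 → |·| ≈ 1.118, ∠ ≈ 26.57°
pole (1 + j1·0.2) = 1 + j0.2 → |·| ≈ 1.0198, ∠ ≈ 11.31°
pole (1 + j1·0.125) = 1 + j0.125 → |·| ≈ 1.0078, ∠ ≈ 7.13°
pole (1 + j1·0.001) = 1 + j0.001 → |·| ≈ 1, ∠ ≈ 0.06°
|G| = 0.0005 · 1.118 / (1.0198 · 1.0078 · 1) ≈ 0.0005439
Gain = 20 log₁₀(0.0005439) ≈ -65.29 dB
∠G = (26.57°) − (11.31° + 7.13° + 0.06°) = 8.07°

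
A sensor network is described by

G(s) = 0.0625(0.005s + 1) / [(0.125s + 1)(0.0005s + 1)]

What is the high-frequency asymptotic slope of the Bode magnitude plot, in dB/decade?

Each pole contributes −20 dB/decade at high frequency; each zero contributes +20 dB/decade.
Net: 1 zero(s) − 2 pole(s) → -20 dB/decade.

-20 dB/decade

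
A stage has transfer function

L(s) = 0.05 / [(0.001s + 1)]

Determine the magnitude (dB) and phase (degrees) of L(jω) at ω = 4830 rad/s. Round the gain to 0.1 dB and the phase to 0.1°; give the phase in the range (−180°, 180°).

At ω = 4830 rad/s:
pole (1 + j4830·0.001) = 1 + j4.83 → |·| ≈ 4.9324, ∠ ≈ 78.30°
|L| = 0.05 · 1 / (4.9324) ≈ 0.010137
Gain = 20 log₁₀(0.010137) ≈ -39.88 dB
∠L = (0°) − (78.30°) = -78.30°

-39.9 dB, -78.3°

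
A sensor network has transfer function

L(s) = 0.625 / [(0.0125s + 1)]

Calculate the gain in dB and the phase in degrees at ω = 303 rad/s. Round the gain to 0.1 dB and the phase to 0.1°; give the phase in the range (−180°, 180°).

At ω = 303 rad/s:
pole (1 + j303·0.0125) = 1 + j3.7875 → |·| ≈ 3.9173, ∠ ≈ 75.21°
|L| = 0.625 · 1 / (3.9173) ≈ 0.15955
Gain = 20 log₁₀(0.15955) ≈ -15.94 dB
∠L = (0°) − (75.21°) = -75.21°

-15.9 dB, -75.2°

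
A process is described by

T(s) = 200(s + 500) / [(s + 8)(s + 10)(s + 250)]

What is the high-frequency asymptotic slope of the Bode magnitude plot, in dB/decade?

-40 dB/decade

Each pole contributes −20 dB/decade at high frequency; each zero contributes +20 dB/decade.
Net: 1 zero(s) − 3 pole(s) → -40 dB/decade.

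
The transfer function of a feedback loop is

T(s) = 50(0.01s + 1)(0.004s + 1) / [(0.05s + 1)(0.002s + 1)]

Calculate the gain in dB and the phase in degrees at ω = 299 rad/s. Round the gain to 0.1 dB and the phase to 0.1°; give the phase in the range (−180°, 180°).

23.0 dB, 4.6°

At ω = 299 rad/s:
zero (1 + j299·0.01) = 1 + j2.99 → |·| ≈ 3.1528, ∠ ≈ 71.51°
zero (1 + j299·0.004) = 1 + j1.196 → |·| ≈ 1.559, ∠ ≈ 50.10°
pole (1 + j299·0.05) = 1 + j14.95 → |·| ≈ 14.983, ∠ ≈ 86.17°
pole (1 + j299·0.002) = 1 + j0.598 → |·| ≈ 1.1652, ∠ ≈ 30.88°
|T| = 50 · 3.1528 · 1.559 / (14.983 · 1.1652) ≈ 14.077
Gain = 20 log₁₀(14.077) ≈ 22.97 dB
∠T = (71.51° + 50.10°) − (86.17° + 30.88°) = 4.56°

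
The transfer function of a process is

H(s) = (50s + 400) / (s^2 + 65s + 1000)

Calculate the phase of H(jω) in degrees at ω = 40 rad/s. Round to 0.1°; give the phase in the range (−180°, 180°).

Substitute s = j40:
Numerator: 50(j40) + 400 = 400 + j2000
Denominator: (j40)^2 + 65(j40) + 1000 = -600 + j2600
|N| = √(400² + 2000²) ≈ 2039.6, ∠N ≈ 78.69°
|D| = √(600² + 2600²) ≈ 2668.3, ∠D ≈ 102.99°
∠H = 78.69° − 102.99° = -24.30°

-24.3°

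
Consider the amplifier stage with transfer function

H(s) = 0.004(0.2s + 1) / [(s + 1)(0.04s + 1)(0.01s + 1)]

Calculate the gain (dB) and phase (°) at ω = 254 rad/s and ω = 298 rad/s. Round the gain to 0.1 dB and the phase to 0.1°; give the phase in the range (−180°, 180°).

ω = 254: -90.8 dB, -153.8°; ω = 298: -93.4 dB, -157.4°

At ω = 254 rad/s:
zero (1 + j254·0.2) = 1 + j50.8 → |·| ≈ 50.81, ∠ ≈ 88.87°
pole (1 + j254·1) = 1 + j254 → |·| ≈ 254, ∠ ≈ 89.77°
pole (1 + j254·0.04) = 1 + j10.16 → |·| ≈ 10.209, ∠ ≈ 84.38°
pole (1 + j254·0.01) = 1 + j2.54 → |·| ≈ 2.7298, ∠ ≈ 68.51°
|H| = 0.004 · 50.81 / (254 · 10.209 · 2.7298) ≈ 2.8712e-05
Gain = 20 log₁₀(2.8712e-05) ≈ -90.84 dB
∠H = (88.87°) − (89.77° + 84.38° + 68.51°) = -153.79°

At ω = 298 rad/s:
zero (1 + j298·0.2) = 1 + j59.6 → |·| ≈ 59.608, ∠ ≈ 89.04°
pole (1 + j298·1) = 1 + j298 → |·| ≈ 298, ∠ ≈ 89.81°
pole (1 + j298·0.04) = 1 + j11.92 → |·| ≈ 11.962, ∠ ≈ 85.20°
pole (1 + j298·0.01) = 1 + j2.98 → |·| ≈ 3.1433, ∠ ≈ 71.45°
|H| = 0.004 · 59.608 / (298 · 11.962 · 3.1433) ≈ 2.1279e-05
Gain = 20 log₁₀(2.1279e-05) ≈ -93.44 dB
∠H = (89.04°) − (89.81° + 85.20° + 71.45°) = -157.42°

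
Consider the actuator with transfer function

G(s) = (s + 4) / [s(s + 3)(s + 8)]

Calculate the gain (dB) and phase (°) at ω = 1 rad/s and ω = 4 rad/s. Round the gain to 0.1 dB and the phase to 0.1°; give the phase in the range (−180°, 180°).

ω = 1: -15.8 dB, -101.5°; ω = 4: -30.0 dB, -124.7°

At s = jω = j1:
zero (s+4): 4 + j1 → |·| = √(4²+1²) = √17 ≈ 4.1231, ∠ = arctan(1/4) ≈ 14.04°
pole (s+3): 3 + j1 → |·| = √(3²+1²) = √10 ≈ 3.1623, ∠ = arctan(1/3) ≈ 18.43°
pole (s+8): 8 + j1 → |·| = √(8²+1²) = √65 ≈ 8.0623, ∠ = arctan(1/8) ≈ 7.13°
pole at origin: |s| = 1, ∠ = 90.00° (in denominator)
|G| = 1 · 4.1231 / 25.495 ≈ 0.16172
Gain = 20 log₁₀(0.16172) ≈ -15.82 dB
∠G = 14.04° − 115.56° = -101.52°

At s = jω = j4:
zero (s+4): 4 + j4 → |·| = √(4²+4²) = √32 ≈ 5.6569, ∠ = arctan(4/4) ≈ 45.00°
pole (s+3): 3 + j4 → |·| = √(3²+4²) = √25 ≈ 5, ∠ = arctan(4/3) ≈ 53.13°
pole (s+8): 8 + j4 → |·| = √(8²+4²) = √80 ≈ 8.9443, ∠ = arctan(4/8) ≈ 26.57°
pole at origin: |s| = 4, ∠ = 90.00° (in denominator)
|G| = 1 · 5.6569 / 178.89 ≈ 0.031622
Gain = 20 log₁₀(0.031622) ≈ -30.00 dB
∠G = 45.00° − 169.70° = -124.70°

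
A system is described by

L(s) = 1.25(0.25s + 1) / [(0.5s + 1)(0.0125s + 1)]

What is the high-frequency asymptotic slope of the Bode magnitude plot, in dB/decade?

-20 dB/decade

Each pole contributes −20 dB/decade at high frequency; each zero contributes +20 dB/decade.
Net: 1 zero(s) − 2 pole(s) → -20 dB/decade.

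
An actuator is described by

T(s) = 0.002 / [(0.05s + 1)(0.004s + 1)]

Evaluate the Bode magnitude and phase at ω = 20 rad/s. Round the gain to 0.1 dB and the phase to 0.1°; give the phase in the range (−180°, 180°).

At ω = 20 rad/s:
pole (1 + j20·0.05) = 1 + j1 → |·| ≈ 1.4142, ∠ ≈ 45.00°
pole (1 + j20·0.004) = 1 + j0.08 → |·| ≈ 1.0032, ∠ ≈ 4.57°
|T| = 0.002 · 1 / (1.4142 · 1.0032) ≈ 0.0014097
Gain = 20 log₁₀(0.0014097) ≈ -57.02 dB
∠T = (0°) − (45.00° + 4.57°) = -49.57°

-57.0 dB, -49.6°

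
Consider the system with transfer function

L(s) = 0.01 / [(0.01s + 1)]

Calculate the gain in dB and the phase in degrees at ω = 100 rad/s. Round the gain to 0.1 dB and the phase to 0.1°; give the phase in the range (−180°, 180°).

At ω = 100 rad/s:
pole (1 + j100·0.01) = 1 + j1 → |·| ≈ 1.4142, ∠ ≈ 45.00°
|L| = 0.01 · 1 / (1.4142) ≈ 0.0070711
Gain = 20 log₁₀(0.0070711) ≈ -43.01 dB
∠L = (0°) − (45.00°) = -45.00°

-43.0 dB, -45.0°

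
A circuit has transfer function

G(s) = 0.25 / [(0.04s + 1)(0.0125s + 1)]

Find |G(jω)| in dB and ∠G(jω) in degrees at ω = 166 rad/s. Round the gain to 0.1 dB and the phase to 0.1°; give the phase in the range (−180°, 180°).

At ω = 166 rad/s:
pole (1 + j166·0.04) = 1 + j6.64 → |·| ≈ 6.7149, ∠ ≈ 81.44°
pole (1 + j166·0.0125) = 1 + j2.075 → |·| ≈ 2.3034, ∠ ≈ 64.27°
|G| = 0.25 · 1 / (6.7149 · 2.3034) ≈ 0.016163
Gain = 20 log₁₀(0.016163) ≈ -35.83 dB
∠G = (0°) − (81.44° + 64.27°) = -145.71°

-35.8 dB, -145.7°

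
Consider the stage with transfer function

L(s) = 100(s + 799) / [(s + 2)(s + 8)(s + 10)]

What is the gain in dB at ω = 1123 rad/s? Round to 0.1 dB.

At s = jω = j1123:
zero (s+799): 799 + j1123 → |·| = √(799²+1123²) = √1899530 ≈ 1378.2, ∠ = arctan(1123/799) ≈ 54.57°
pole (s+2): 2 + j1123 → |·| = √(2²+1123²) = √1261133 ≈ 1123, ∠ = arctan(1123/2) ≈ 89.90°
pole (s+8): 8 + j1123 → |·| = √(8²+1123²) = √1261193 ≈ 1123, ∠ = arctan(1123/8) ≈ 89.59°
pole (s+10): 10 + j1123 → |·| = √(10²+1123²) = √1261229 ≈ 1123, ∠ = arctan(1123/10) ≈ 89.49°
|L| = 100 · 1378.2 / 1.4162e+09 ≈ 9.7317e-05
Gain = 20 log₁₀(9.7317e-05) ≈ -80.24 dB

-80.2 dB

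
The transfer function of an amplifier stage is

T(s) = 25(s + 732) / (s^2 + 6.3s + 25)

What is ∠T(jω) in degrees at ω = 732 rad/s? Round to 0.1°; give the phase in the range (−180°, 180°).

At s = jω = j732:
zero (s+732): 732 + j732 → |·| = √(732²+732²) = √1071648 ≈ 1035.2, ∠ = arctan(732/732) ≈ 45.00°
quadratic: (j732)² + 6.3·j732 + 25 = -535799 + j4611.6 → |·| ≈ 5.3582e+05, ∠ ≈ 179.51°
∠T = 45.00° − 179.51° = -134.51°

-134.5°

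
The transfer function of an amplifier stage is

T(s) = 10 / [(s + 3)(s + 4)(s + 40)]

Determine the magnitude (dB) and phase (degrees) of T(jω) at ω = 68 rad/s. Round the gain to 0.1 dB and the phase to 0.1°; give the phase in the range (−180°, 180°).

-91.3 dB, 126.4°

At s = jω = j68:
pole (s+3): 3 + j68 → |·| = √(3²+68²) = √4633 ≈ 68.066, ∠ = arctan(68/3) ≈ 87.47°
pole (s+4): 4 + j68 → |·| = √(4²+68²) = √4640 ≈ 68.118, ∠ = arctan(68/4) ≈ 86.63°
pole (s+40): 40 + j68 → |·| = √(40²+68²) = √6224 ≈ 78.892, ∠ = arctan(68/40) ≈ 59.53°
|T| = 10 / 3.6578e+05 ≈ 2.7339e-05
Gain = 20 log₁₀(2.7339e-05) ≈ -91.26 dB
∠T = 0.00° − 233.63° = -233.63° ≡ 126.37° (principal value)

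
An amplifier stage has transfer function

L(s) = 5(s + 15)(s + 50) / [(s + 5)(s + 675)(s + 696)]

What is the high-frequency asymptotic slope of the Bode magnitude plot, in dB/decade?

Each pole contributes −20 dB/decade at high frequency; each zero contributes +20 dB/decade.
Net: 2 zero(s) − 3 pole(s) → -20 dB/decade.

-20 dB/decade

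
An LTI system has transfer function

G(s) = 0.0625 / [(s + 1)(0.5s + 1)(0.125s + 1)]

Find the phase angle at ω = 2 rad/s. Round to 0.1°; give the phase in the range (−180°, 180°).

-122.5°

At ω = 2 rad/s:
pole (1 + j2·1) = 1 + j2 → |·| ≈ 2.2361, ∠ ≈ 63.43°
pole (1 + j2·0.5) = 1 + j1 → |·| ≈ 1.4142, ∠ ≈ 45.00°
pole (1 + j2·0.125) = 1 + j0.25 → |·| ≈ 1.0308, ∠ ≈ 14.04°
∠G = (0°) − (63.43° + 45.00° + 14.04°) = -122.47°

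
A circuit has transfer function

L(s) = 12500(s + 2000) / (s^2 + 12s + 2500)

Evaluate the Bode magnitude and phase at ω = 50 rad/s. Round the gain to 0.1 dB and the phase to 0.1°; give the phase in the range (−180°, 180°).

92.4 dB, -88.6°

At s = jω = j50:
zero (s+2000): 2000 + j50 → |·| = √(2000²+50²) = √4002500 ≈ 2000.6, ∠ = arctan(50/2000) ≈ 1.43°
quadratic: (j50)² + 12·j50 + 2500 = 0 + j600 → |·| ≈ 600, ∠ ≈ 90.00°
|L| = 12500 · 2000.6 / 600 ≈ 41679
Gain = 20 log₁₀(41679) ≈ 92.40 dB
∠L = 1.43° − 90.00° = -88.57°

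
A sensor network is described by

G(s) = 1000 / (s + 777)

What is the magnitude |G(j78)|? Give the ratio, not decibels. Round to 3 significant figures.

At s = jω = j78:
pole (s+777): 777 + j78 → |·| = √(777²+78²) = √609813 ≈ 780.91, ∠ = arctan(78/777) ≈ 5.73°
|G| = 1000 / 780.91 ≈ 1.2806

1.28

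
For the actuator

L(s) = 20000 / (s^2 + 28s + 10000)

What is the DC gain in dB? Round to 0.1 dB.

6.0 dB

L(0) = 20000 / 10000 = 2
20 log₁₀(2) ≈ 6.02 dB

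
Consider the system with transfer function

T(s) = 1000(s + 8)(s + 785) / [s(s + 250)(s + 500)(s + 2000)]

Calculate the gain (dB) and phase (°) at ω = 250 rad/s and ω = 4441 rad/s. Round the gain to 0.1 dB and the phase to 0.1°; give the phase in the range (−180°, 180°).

ω = 250: -53.7 dB, -62.9°; ω = 4441: -86.6 dB, -156.2°

At s = jω = j250:
zero (s+8): 8 + j250 → |·| = √(8²+250²) = √62564 ≈ 250.13, ∠ = arctan(250/8) ≈ 88.17°
zero (s+785): 785 + j250 → |·| = √(785²+250²) = √678725 ≈ 823.85, ∠ = arctan(250/785) ≈ 17.67°
pole (s+250): 250 + j250 → |·| = √(250²+250²) = √125000 ≈ 353.55, ∠ = arctan(250/250) ≈ 45.00°
pole (s+500): 500 + j250 → |·| = √(500²+250²) = √312500 ≈ 559.02, ∠ = arctan(250/500) ≈ 26.57°
pole (s+2000): 2000 + j250 → |·| = √(2000²+250²) = √4062500 ≈ 2015.6, ∠ = arctan(250/2000) ≈ 7.13°
pole at origin: |s| = 250, ∠ = 90.00° (in denominator)
|T| = 1000 · 2.0607e+05 / 9.9592e+10 ≈ 0.0020691
Gain = 20 log₁₀(0.0020691) ≈ -53.68 dB
∠T = 105.84° − 168.70° = -62.86°

At s = jω = j4441:
zero (s+8): 8 + j4441 → |·| = √(8²+4441²) = √19722545 ≈ 4441, ∠ = arctan(4441/8) ≈ 89.90°
zero (s+785): 785 + j4441 → |·| = √(785²+4441²) = √20338706 ≈ 4509.8, ∠ = arctan(4441/785) ≈ 79.98°
pole (s+250): 250 + j4441 → |·| = √(250²+4441²) = √19784981 ≈ 4448, ∠ = arctan(4441/250) ≈ 86.78°
pole (s+500): 500 + j4441 → |·| = √(500²+4441²) = √19972481 ≈ 4469.1, ∠ = arctan(4441/500) ≈ 83.58°
pole (s+2000): 2000 + j4441 → |·| = √(2000²+4441²) = √23722481 ≈ 4870.6, ∠ = arctan(4441/2000) ≈ 65.76°
pole at origin: |s| = 4441, ∠ = 90.00° (in denominator)
|T| = 1000 · 2.0028e+07 / 4.2998e+14 ≈ 4.6579e-05
Gain = 20 log₁₀(4.6579e-05) ≈ -86.64 dB
∠T = 169.88° − 326.12° = -156.24°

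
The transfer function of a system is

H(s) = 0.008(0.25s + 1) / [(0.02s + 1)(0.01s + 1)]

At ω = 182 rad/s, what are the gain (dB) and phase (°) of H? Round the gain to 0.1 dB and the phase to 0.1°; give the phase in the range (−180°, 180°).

-26.7 dB, -47.1°

At ω = 182 rad/s:
zero (1 + j182·0.25) = 1 + j45.5 → |·| ≈ 45.511, ∠ ≈ 88.74°
pole (1 + j182·0.02) = 1 + j3.64 → |·| ≈ 3.7749, ∠ ≈ 74.64°
pole (1 + j182·0.01) = 1 + j1.82 → |·| ≈ 2.0766, ∠ ≈ 61.21°
|H| = 0.008 · 45.511 / (3.7749 · 2.0766) ≈ 0.046446
Gain = 20 log₁₀(0.046446) ≈ -26.66 dB
∠H = (88.74°) − (74.64° + 61.21°) = -47.11°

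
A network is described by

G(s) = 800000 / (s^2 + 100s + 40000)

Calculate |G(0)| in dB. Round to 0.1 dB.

G(0) = 800000 / 40000 = 20
20 log₁₀(20) ≈ 26.02 dB

26.0 dB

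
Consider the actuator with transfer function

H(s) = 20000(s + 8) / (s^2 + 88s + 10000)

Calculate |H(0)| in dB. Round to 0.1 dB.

H(0) = 20000·8 / 10000 = 16
20 log₁₀(16) ≈ 24.08 dB

24.1 dB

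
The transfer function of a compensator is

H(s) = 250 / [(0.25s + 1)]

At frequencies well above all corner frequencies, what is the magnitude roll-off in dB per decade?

Each pole contributes −20 dB/decade at high frequency; each zero contributes +20 dB/decade.
Net: 0 zero(s) − 1 pole(s) → -20 dB/decade.

-20 dB/decade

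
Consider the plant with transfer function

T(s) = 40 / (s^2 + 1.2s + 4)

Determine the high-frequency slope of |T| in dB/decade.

-40 dB/decade

Each pole contributes −20 dB/decade at high frequency; each zero contributes +20 dB/decade.
Net: 0 zero(s) − 2 pole(s) → -40 dB/decade.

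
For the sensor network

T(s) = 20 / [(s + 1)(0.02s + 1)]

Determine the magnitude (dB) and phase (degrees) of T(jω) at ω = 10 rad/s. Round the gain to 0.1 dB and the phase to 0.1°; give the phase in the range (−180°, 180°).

5.8 dB, -95.6°

At ω = 10 rad/s:
pole (1 + j10·1) = 1 + j10 → |·| ≈ 10.05, ∠ ≈ 84.29°
pole (1 + j10·0.02) = 1 + j0.2 → |·| ≈ 1.0198, ∠ ≈ 11.31°
|T| = 20 · 1 / (10.05 · 1.0198) ≈ 1.9514
Gain = 20 log₁₀(1.9514) ≈ 5.81 dB
∠T = (0°) − (84.29° + 11.31°) = -95.60°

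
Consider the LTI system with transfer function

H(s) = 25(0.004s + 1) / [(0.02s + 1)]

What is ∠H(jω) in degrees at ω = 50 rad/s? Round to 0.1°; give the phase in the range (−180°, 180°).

-33.7°

At ω = 50 rad/s:
zero (1 + j50·0.004) = 1 + j0.2 → |·| ≈ 1.0198, ∠ ≈ 11.31°
pole (1 + j50·0.02) = 1 + j1 → |·| ≈ 1.4142, ∠ ≈ 45.00°
∠H = (11.31°) − (45.00°) = -33.69°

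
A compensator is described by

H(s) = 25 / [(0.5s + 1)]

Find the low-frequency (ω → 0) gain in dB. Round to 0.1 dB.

H(0) = 25 · 1 / 1 = 25
20 log₁₀(25) ≈ 27.96 dB

28.0 dB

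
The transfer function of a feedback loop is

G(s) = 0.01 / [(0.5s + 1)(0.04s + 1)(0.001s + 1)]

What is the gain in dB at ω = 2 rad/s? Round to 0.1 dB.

-43.0 dB

At ω = 2 rad/s:
pole (1 + j2·0.5) = 1 + j1 → |·| ≈ 1.4142, ∠ ≈ 45.00°
pole (1 + j2·0.04) = 1 + j0.08 → |·| ≈ 1.0032, ∠ ≈ 4.57°
pole (1 + j2·0.001) = 1 + j0.002 → |·| ≈ 1, ∠ ≈ 0.11°
|G| = 0.01 · 1 / (1.4142 · 1.0032 · 1) ≈ 0.0070486
Gain = 20 log₁₀(0.0070486) ≈ -43.04 dB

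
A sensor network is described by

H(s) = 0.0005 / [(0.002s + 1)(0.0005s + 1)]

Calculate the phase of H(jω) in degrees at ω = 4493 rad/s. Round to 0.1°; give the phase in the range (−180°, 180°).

At ω = 4493 rad/s:
pole (1 + j4493·0.002) = 1 + j8.986 → |·| ≈ 9.0415, ∠ ≈ 83.65°
pole (1 + j4493·0.0005) = 1 + j2.2465 → |·| ≈ 2.459, ∠ ≈ 66.00°
∠H = (0°) − (83.65° + 66.00°) = -149.65°

-149.7°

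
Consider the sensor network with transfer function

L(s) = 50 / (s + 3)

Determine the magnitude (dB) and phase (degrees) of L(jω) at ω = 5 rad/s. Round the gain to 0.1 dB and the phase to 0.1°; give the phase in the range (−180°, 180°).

18.7 dB, -59.0°

At s = jω = j5:
pole (s+3): 3 + j5 → |·| = √(3²+5²) = √34 ≈ 5.831, ∠ = arctan(5/3) ≈ 59.04°
|L| = 50 / 5.831 ≈ 8.5749
Gain = 20 log₁₀(8.5749) ≈ 18.66 dB
∠L = 0.00° − 59.04° = -59.04°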